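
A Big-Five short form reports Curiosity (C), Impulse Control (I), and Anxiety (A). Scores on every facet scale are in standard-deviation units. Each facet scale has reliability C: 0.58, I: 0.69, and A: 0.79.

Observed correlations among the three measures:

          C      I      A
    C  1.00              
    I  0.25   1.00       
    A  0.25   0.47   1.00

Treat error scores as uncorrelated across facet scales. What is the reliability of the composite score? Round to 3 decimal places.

0.810

Var(C+I+A) = 3 + 2·[0.25 + 0.25 + 0.47] = 3 + 1.94 = 4.94.
Because errors are independent across components, Cov(Tᵢ,Tⱼ) = Cov(Xᵢ,Xⱼ); the off-diagonal part of the true-score variance is the same as above.
True-score variance = [0.58 + 0.69 + 0.79] + 1.94 = 2.06 + 1.94 = 4.
Reliability = 4 / 4.94 = 0.810.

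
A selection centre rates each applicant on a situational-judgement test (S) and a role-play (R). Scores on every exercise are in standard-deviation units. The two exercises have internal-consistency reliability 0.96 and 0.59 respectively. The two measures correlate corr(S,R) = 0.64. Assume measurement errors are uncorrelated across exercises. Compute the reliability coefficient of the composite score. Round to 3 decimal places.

Var(S+R) = 2 + 2·[0.64] = 2 + 1.28 = 3.28.
Because errors are independent across components, Cov(Tᵢ,Tⱼ) = Cov(Xᵢ,Xⱼ); the off-diagonal part of the true-score variance is the same as above.
True-score variance = [0.96 + 0.59] + 1.28 = 1.55 + 1.28 = 2.83.
Reliability = 2.83 / 3.28 = 0.863.

0.863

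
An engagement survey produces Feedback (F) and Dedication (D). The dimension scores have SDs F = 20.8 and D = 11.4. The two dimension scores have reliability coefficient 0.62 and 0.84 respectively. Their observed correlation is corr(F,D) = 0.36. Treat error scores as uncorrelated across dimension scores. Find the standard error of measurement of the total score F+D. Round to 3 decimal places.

13.609

Var(total) = 562.6 + 170.726 = 733.326.
True-score variance = 377.403 + 170.726 = 548.13, so reliability = 0.7475.
Error variance = 733.326 − 548.13 = 185.197; SEM = √185.197 = 13.609.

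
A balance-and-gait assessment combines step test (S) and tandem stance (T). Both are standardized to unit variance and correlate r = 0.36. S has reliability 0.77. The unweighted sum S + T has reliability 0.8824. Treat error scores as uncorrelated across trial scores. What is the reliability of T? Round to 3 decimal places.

0.910

Var(S+T) = 2 + 2·0.36 = 2.720.
True-score variance = ρ_S + ρ_T + 2·0.36, so 0.8824 = (0.77 + ρ_T + 0.72) / 2.720.
ρ_T = 0.8824·2.720 − 0.77 − 0.72 = 0.910.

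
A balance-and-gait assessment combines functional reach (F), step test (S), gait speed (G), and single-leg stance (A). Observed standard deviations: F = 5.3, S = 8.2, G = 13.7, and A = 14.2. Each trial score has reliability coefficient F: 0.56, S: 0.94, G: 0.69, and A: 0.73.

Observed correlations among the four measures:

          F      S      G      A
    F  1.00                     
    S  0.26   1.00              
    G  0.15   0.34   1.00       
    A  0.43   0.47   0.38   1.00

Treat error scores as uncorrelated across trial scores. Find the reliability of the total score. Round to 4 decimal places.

0.8609

Var(F+S+G+A) = 5.3² + 8.2² + 13.7² + 14.2² + 2·[5.3·8.2·0.26 + 5.3·13.7·0.15 + 5.3·14.2·0.43 + 8.2·13.7·0.34 + 8.2·14.2·0.47 + 13.7·14.2·0.38] = 484.66 + 442.801 = 927.461.
With uncorrelated errors the cross-covariances are all true-score covariance, so they carry over unchanged; only the diagonal terms shrink to ρᵢσᵢ².
True-score variance = [5.3²·0.56 + 8.2²·0.94 + 13.7²·0.69 + 14.2²·0.73] + 442.801 = 355.639 + 442.801 = 798.44.
Reliability = 798.44 / 927.461 = 0.8609.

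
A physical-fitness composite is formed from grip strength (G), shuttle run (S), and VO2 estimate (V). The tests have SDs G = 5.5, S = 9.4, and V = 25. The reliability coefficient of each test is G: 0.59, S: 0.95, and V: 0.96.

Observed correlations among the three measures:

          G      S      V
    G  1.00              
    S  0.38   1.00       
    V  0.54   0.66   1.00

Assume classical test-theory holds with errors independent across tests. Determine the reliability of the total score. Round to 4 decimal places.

Var(G+S+V) = 5.5² + 9.4² + 25² + 2·[5.5·9.4·0.38 + 5.5·25·0.54 + 9.4·25·0.66] = 743.61 + 497.992 = 1241.6.
With uncorrelated errors the cross-covariances are all true-score covariance, so they carry over unchanged; only the diagonal terms shrink to ρᵢσᵢ².
True-score variance = [5.5²·0.59 + 9.4²·0.95 + 25²·0.96] + 497.992 = 701.789 + 497.992 = 1199.78.
Reliability = 1199.78 / 1241.6 = 0.9663.

0.9663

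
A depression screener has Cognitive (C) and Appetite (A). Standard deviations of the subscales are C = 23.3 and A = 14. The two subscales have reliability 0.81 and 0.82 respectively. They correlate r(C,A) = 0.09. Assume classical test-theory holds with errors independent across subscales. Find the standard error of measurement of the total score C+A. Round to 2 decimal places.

Var(total) = 738.89 + 58.716 = 797.606.
True-score variance = 600.461 + 58.716 = 659.177, so reliability = 0.8264.
Error variance = 797.606 − 659.177 = 138.429; SEM = √138.429 = 11.77.

11.77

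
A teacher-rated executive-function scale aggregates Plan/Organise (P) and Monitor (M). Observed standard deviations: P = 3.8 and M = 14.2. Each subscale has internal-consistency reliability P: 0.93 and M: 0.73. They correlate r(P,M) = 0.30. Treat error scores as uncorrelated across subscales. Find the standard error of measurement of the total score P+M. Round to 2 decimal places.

Var(total) = 216.08 + 32.376 = 248.456.
True-score variance = 160.626 + 32.376 = 193.002, so reliability = 0.7768.
Error variance = 248.456 − 193.002 = 55.4536; SEM = √55.4536 = 7.45.

7.45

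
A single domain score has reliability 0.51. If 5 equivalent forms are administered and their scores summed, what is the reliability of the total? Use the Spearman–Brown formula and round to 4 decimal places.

0.8388

ρ_k = kρ / (1 + (k−1)ρ) = 5·0.51 / (1 + 4·0.51) = 2.550 / 3.040 = 0.8388.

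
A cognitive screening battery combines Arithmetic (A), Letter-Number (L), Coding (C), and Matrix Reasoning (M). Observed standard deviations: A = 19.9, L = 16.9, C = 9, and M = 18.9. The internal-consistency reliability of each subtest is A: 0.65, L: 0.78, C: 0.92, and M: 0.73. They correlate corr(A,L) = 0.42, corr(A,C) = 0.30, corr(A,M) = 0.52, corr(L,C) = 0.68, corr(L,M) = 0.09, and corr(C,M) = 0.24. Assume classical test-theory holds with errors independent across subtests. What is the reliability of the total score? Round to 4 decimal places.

Var(A+L+C+M) = 19.9² + 16.9² + 9² + 18.9² + 2·[19.9·16.9·0.42 + 19.9·9·0.30 + 19.9·18.9·0.52 + 16.9·9·0.68 + 16.9·18.9·0.09 + 9·18.9·0.24] = 1119.83 + 1127.11 = 2246.94.
With uncorrelated errors the cross-covariances are all true-score covariance, so they carry over unchanged; only the diagonal terms shrink to ρᵢσᵢ².
True-score variance = [19.9²·0.65 + 16.9²·0.78 + 9²·0.92 + 18.9²·0.73] + 1127.11 = 815.466 + 1127.11 = 1942.58.
Reliability = 1942.58 / 2246.94 = 0.8645.

0.8645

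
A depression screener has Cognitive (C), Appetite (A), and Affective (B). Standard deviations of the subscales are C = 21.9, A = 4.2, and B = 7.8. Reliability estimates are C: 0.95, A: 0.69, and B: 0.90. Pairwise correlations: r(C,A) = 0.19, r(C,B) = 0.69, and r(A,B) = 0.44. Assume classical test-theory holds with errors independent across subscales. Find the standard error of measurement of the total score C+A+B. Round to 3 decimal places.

Var(total) = 558.09 + 299.513 = 857.603.
True-score variance = 522.557 + 299.513 = 822.07, so reliability = 0.9586.
Error variance = 857.603 − 822.07 = 35.5329; SEM = √35.5329 = 5.961.

5.961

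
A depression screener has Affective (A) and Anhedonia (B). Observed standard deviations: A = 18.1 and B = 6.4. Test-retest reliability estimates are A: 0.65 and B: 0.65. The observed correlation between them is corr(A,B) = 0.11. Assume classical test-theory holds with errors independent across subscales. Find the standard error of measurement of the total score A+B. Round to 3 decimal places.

11.358

Var(total) = 368.57 + 25.4848 = 394.055.
True-score variance = 239.571 + 25.4848 = 265.055, so reliability = 0.6726.
Error variance = 394.055 − 265.055 = 129; SEM = √129 = 11.358.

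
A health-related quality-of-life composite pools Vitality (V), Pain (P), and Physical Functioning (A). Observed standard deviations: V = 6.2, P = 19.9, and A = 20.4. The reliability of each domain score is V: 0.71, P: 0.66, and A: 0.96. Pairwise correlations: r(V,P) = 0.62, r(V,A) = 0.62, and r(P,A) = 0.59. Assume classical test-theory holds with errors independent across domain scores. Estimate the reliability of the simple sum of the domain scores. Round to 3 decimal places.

Var(V+P+A) = 6.2² + 19.9² + 20.4² + 2·[6.2·19.9·0.62 + 6.2·20.4·0.62 + 19.9·20.4·0.59] = 850.61 + 788.859 = 1639.47.
With uncorrelated errors the cross-covariances are all true-score covariance, so they carry over unchanged; only the diagonal terms shrink to ρᵢσᵢ².
True-score variance = [6.2²·0.71 + 19.9²·0.66 + 20.4²·0.96] + 788.859 = 688.173 + 788.859 = 1477.03.
Reliability = 1477.03 / 1639.47 = 0.901.

0.901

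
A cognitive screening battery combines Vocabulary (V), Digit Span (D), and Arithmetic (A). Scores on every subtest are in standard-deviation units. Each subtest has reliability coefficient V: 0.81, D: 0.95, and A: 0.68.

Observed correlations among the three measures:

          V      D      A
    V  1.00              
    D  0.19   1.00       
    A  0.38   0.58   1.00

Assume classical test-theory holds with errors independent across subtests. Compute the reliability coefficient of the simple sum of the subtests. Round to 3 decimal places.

0.894

Var(V+D+A) = 3 + 2·[0.19 + 0.38 + 0.58] = 3 + 2.3 = 5.3.
Under uncorrelated errors the observed covariances equal the true-score covariances, so only the own-variance terms attenuate.
True-score variance = [0.81 + 0.95 + 0.68] + 2.3 = 2.44 + 2.3 = 4.74.
Reliability = 4.74 / 5.3 = 0.894.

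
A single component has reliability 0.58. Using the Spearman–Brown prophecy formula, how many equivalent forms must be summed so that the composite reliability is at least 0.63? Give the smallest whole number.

k ≥ ρ*(1−ρ₁)/(ρ₁(1−ρ*)) = 0.63·0.42 / (0.58·0.37) = 1.233.
Smallest integer k = 2.

2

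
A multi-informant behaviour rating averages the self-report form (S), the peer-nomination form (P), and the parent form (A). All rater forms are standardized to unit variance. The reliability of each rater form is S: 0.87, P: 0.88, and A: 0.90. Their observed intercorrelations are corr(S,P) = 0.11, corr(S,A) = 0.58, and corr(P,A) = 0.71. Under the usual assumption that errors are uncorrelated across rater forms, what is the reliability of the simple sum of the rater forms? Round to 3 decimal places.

0.940

Var(S+P+A) = 3 + 2·[0.11 + 0.58 + 0.71] = 3 + 2.8 = 5.8.
Under uncorrelated errors the observed covariances equal the true-score covariances, so only the own-variance terms attenuate.
True-score variance = [0.87 + 0.88 + 0.90] + 2.8 = 2.65 + 2.8 = 5.45.
Reliability = 5.45 / 5.8 = 0.940.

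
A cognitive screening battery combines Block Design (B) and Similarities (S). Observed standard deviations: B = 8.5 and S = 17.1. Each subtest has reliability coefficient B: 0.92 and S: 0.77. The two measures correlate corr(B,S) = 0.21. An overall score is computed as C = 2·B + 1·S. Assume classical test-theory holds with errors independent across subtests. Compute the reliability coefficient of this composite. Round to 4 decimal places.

0.8715

Var(C) = 2²·8.5² + 17.1² + 2·[2·8.5·17.1·0.21] = 581.41 + 122.094 = 703.504.
Because errors are independent across components, Cov(Tᵢ,Tⱼ) = Cov(Xᵢ,Xⱼ); the off-diagonal part of the true-score variance is the same as above.
True-score variance = [2²·8.5²·0.92 + 17.1²·0.77] + 122.094 = 491.036 + 122.094 = 613.13.
Reliability = 613.13 / 703.504 = 0.8715.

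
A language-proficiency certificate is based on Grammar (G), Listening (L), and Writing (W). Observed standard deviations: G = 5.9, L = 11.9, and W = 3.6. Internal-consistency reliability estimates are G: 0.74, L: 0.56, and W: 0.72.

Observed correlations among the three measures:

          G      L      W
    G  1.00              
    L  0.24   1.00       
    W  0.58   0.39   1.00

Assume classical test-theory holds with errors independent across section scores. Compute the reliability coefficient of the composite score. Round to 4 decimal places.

Var(G+L+W) = 5.9² + 11.9² + 3.6² + 2·[5.9·11.9·0.24 + 5.9·3.6·0.58 + 11.9·3.6·0.39] = 189.38 + 91.7544 = 281.134.
Under uncorrelated errors the observed covariances equal the true-score covariances, so only the own-variance terms attenuate.
True-score variance = [5.9²·0.74 + 11.9²·0.56 + 3.6²·0.72] + 91.7544 = 114.392 + 91.7544 = 206.147.
Reliability = 206.147 / 281.134 = 0.7333.

0.7333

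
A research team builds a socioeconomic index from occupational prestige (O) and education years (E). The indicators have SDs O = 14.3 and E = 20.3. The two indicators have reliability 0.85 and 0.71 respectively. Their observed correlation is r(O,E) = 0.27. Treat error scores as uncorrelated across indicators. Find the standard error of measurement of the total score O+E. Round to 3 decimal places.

12.255

Var(total) = 616.58 + 156.757 = 773.337.
True-score variance = 466.4 + 156.757 = 623.157, so reliability = 0.8058.
Error variance = 773.337 − 623.157 = 150.18; SEM = √150.18 = 12.255.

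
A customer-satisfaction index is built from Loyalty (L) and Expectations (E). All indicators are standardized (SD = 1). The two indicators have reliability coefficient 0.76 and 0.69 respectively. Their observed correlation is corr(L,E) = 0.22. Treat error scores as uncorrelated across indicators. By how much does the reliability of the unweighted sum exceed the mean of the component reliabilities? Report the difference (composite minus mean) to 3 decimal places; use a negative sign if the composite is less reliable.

Var(sum) = 2 + 0.44 = 2.44; true-score variance = 1.45 + 0.44 = 1.89; composite reliability = 0.7746.
Mean component reliability = 0.7250.
Difference = 0.7746 − 0.7250 = 0.050.

0.050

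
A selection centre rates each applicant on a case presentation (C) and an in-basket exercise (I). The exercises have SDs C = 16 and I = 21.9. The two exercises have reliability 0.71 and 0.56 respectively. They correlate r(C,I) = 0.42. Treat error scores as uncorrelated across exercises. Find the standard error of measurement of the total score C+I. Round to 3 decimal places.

16.890

Var(total) = 735.61 + 294.336 = 1029.95.
True-score variance = 450.342 + 294.336 = 744.678, so reliability = 0.7230.
Error variance = 1029.95 − 744.678 = 285.268; SEM = √285.268 = 16.890.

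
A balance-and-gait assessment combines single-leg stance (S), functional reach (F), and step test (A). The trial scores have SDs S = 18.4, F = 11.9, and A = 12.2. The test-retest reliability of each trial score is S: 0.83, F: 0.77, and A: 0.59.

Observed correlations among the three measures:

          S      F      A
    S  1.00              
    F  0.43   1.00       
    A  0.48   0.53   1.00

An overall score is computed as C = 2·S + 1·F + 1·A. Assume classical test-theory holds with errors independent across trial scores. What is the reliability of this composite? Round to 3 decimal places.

0.876

Var(C) = 2²·18.4² + 11.9² + 12.2² + 2·[2·18.4·11.9·0.43 + 2·18.4·12.2·0.48 + 11.9·12.2·0.53] = 1644.69 + 961.504 = 2606.19.
Because errors are independent across components, Cov(Tᵢ,Tⱼ) = Cov(Xᵢ,Xⱼ); the off-diagonal part of the true-score variance is the same as above.
True-score variance = [2²·18.4²·0.83 + 11.9²·0.77 + 12.2²·0.59] + 961.504 = 1320.87 + 961.504 = 2282.38.
Reliability = 2282.38 / 2606.19 = 0.876.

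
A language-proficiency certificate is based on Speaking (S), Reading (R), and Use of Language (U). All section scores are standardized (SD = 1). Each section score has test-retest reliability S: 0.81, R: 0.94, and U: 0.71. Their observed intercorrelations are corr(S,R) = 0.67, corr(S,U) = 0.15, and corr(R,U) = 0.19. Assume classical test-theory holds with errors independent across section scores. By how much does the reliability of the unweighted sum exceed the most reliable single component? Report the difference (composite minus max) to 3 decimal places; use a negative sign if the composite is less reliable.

-0.048

Var(sum) = 3 + 2.02 = 5.02; true-score variance = 2.46 + 2.02 = 4.48; composite reliability = 0.8924.
Max component reliability = 0.9400.
Difference = 0.8924 − 0.9400 = -0.048.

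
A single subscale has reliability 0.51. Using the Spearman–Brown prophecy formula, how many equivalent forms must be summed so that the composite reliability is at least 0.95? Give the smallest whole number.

k ≥ ρ*(1−ρ₁)/(ρ₁(1−ρ*)) = 0.95·0.49 / (0.51·0.05) = 18.255.
Smallest integer k = 19.

19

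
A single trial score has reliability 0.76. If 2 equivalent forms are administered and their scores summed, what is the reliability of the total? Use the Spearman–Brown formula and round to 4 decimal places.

ρ_k = kρ / (1 + (k−1)ρ) = 2·0.76 / (1 + 1·0.76) = 1.520 / 1.760 = 0.8636.

0.8636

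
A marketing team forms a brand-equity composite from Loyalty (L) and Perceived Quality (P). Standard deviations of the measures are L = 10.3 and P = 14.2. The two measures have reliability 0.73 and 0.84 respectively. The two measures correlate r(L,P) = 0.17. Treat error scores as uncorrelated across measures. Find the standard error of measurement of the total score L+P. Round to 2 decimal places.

Var(total) = 307.73 + 49.7284 = 357.458.
True-score variance = 246.823 + 49.7284 = 296.552, so reliability = 0.8296.
Error variance = 357.458 − 296.552 = 60.9067; SEM = √60.9067 = 7.80.

7.80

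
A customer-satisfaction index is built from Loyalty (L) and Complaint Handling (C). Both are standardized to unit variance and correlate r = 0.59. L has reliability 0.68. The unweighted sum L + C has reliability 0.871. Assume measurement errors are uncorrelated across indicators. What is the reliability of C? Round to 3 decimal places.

0.910

Var(L+C) = 2 + 2·0.59 = 3.180.
True-score variance = ρ_L + ρ_C + 2·0.59, so 0.871 = (0.68 + ρ_C + 1.18) / 3.180.
ρ_C = 0.871·3.180 − 0.68 − 1.18 = 0.910.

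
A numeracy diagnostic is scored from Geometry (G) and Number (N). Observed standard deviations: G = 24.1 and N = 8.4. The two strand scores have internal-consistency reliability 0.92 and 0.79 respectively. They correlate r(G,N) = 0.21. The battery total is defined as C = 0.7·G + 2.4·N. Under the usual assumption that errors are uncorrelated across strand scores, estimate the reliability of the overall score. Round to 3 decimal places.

0.870

Var(C) = 0.7²·24.1² + 2.4²·8.4² + 2·[1.68·24.1·8.4·0.21] = 691.023 + 142.842 = 833.864.
With uncorrelated errors the cross-covariances are all true-score covariance, so they carry over unchanged; only the diagonal terms shrink to ρᵢσᵢ².
True-score variance = [0.7²·24.1²·0.92 + 2.4²·8.4²·0.79] + 142.842 = 582.905 + 142.842 = 725.747.
Reliability = 725.747 / 833.864 = 0.870.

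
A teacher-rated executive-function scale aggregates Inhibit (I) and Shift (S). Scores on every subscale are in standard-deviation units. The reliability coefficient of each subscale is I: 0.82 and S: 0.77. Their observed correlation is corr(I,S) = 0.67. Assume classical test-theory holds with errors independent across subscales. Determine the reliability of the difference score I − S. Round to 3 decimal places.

Var(I−S) = 1 + 1 − 2·0.67 = 2 − 1.34 = 0.66.
With uncorrelated errors the cross-covariances are all true-score covariance, so they carry over unchanged; only the diagonal terms shrink to ρᵢσᵢ².
True-score variance = [0.82 + 0.77] − 1.34 = 1.59 − 1.34 = 0.25.
Reliability = 0.25 / 0.66 = 0.379.

0.379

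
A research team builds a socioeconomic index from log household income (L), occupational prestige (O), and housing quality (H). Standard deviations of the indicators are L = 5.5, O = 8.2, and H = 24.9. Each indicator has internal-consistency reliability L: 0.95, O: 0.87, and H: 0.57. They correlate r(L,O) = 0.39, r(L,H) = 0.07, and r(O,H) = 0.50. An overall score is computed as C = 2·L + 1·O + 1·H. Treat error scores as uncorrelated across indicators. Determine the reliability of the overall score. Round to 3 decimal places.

Var(C) = 2²·5.5² + 8.2² + 24.9² + 2·[2·5.5·8.2·0.39 + 2·5.5·24.9·0.07 + 8.2·24.9·0.50] = 808.25 + 312.882 = 1121.13.
Because errors are independent across components, Cov(Tᵢ,Tⱼ) = Cov(Xᵢ,Xⱼ); the off-diagonal part of the true-score variance is the same as above.
True-score variance = [2²·5.5²·0.95 + 8.2²·0.87 + 24.9²·0.57] + 312.882 = 526.854 + 312.882 = 839.736.
Reliability = 839.736 / 1121.13 = 0.749.

0.749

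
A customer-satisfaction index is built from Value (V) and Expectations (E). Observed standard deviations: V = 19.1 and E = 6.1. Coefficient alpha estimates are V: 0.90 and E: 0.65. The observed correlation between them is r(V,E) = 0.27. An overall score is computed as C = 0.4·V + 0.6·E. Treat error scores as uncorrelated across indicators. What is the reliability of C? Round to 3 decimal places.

0.879

Var(C) = 0.4²·19.1² + 0.6²·6.1² + 2·[0.24·19.1·6.1·0.27] = 71.7652 + 15.0997 = 86.8649.
With uncorrelated errors the cross-covariances are all true-score covariance, so they carry over unchanged; only the diagonal terms shrink to ρᵢσᵢ².
True-score variance = [0.4²·19.1²·0.90 + 0.6²·6.1²·0.65] + 15.0997 = 61.2398 + 15.0997 = 76.3395.
Reliability = 76.3395 / 86.8649 = 0.879.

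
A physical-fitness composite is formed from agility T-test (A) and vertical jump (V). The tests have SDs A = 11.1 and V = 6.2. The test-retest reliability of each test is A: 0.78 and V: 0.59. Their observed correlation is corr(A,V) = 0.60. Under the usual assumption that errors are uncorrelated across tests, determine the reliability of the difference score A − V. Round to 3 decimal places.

Var(A−V) = 11.1² + 6.2² − 2·11.1·6.2·0.60 = 161.65 − 82.584 = 79.066.
Because errors are independent across components, Cov(Tᵢ,Tⱼ) = Cov(Xᵢ,Xⱼ); the off-diagonal part of the true-score variance is the same as above.
True-score variance = [11.1²·0.78 + 6.2²·0.59] − 82.584 = 118.783 − 82.584 = 36.1994.
Reliability = 36.1994 / 79.066 = 0.458.

0.458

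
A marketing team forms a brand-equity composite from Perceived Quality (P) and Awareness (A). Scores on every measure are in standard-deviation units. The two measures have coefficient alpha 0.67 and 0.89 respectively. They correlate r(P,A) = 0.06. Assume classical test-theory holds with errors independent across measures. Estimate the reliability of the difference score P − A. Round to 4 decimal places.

Var(P−A) = 1 + 1 − 2·0.06 = 2 − 0.12 = 1.88.
With uncorrelated errors the cross-covariances are all true-score covariance, so they carry over unchanged; only the diagonal terms shrink to ρᵢσᵢ².
True-score variance = [0.67 + 0.89] − 0.12 = 1.56 − 0.12 = 1.44.
Reliability = 1.44 / 1.88 = 0.7660.

0.7660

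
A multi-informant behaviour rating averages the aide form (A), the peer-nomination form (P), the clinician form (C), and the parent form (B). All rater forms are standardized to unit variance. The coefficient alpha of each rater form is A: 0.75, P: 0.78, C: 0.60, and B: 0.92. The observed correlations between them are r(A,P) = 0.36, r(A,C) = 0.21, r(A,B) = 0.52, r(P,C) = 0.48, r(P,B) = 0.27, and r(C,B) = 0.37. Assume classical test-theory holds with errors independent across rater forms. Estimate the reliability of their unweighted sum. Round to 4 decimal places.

0.8872

Var(A+P+C+B) = 4 + 2·[0.36 + 0.21 + 0.52 + 0.48 + 0.27 + 0.37] = 4 + 4.42 = 8.42.
With uncorrelated errors the cross-covariances are all true-score covariance, so they carry over unchanged; only the diagonal terms shrink to ρᵢσᵢ².
True-score variance = [0.75 + 0.78 + 0.60 + 0.92] + 4.42 = 3.05 + 4.42 = 7.47.
Reliability = 7.47 / 8.42 = 0.8872.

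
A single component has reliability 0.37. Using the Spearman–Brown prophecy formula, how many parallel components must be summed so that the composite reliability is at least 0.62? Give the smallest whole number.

k ≥ ρ*(1−ρ₁)/(ρ₁(1−ρ*)) = 0.62·0.63 / (0.37·0.38) = 2.778.
Smallest integer k = 3.

3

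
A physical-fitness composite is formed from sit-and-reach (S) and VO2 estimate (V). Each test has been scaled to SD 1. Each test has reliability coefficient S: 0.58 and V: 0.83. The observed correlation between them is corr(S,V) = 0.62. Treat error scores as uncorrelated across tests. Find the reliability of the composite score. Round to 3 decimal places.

Var(S+V) = 2 + 2·[0.62] = 2 + 1.24 = 3.24.
With uncorrelated errors the cross-covariances are all true-score covariance, so they carry over unchanged; only the diagonal terms shrink to ρᵢσᵢ².
True-score variance = [0.58 + 0.83] + 1.24 = 1.41 + 1.24 = 2.65.
Reliability = 2.65 / 3.24 = 0.818.

0.818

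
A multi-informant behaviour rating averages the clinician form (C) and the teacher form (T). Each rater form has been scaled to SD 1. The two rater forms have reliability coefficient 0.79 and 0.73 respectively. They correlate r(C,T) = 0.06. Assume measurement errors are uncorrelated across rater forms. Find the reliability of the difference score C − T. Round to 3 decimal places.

0.745

Var(C−T) = 1 + 1 − 2·0.06 = 2 − 0.12 = 1.88.
With uncorrelated errors the cross-covariances are all true-score covariance, so they carry over unchanged; only the diagonal terms shrink to ρᵢσᵢ².
True-score variance = [0.79 + 0.73] − 0.12 = 1.52 − 0.12 = 1.4.
Reliability = 1.4 / 1.88 = 0.745.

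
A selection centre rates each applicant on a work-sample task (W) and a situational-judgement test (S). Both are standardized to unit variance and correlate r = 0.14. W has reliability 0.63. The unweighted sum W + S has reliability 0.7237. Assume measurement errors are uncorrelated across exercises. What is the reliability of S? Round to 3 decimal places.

Var(W+S) = 2 + 2·0.14 = 2.280.
True-score variance = ρ_W + ρ_S + 2·0.14, so 0.7237 = (0.63 + ρ_S + 0.28) / 2.280.
ρ_S = 0.7237·2.280 − 0.63 − 0.28 = 0.740.

0.740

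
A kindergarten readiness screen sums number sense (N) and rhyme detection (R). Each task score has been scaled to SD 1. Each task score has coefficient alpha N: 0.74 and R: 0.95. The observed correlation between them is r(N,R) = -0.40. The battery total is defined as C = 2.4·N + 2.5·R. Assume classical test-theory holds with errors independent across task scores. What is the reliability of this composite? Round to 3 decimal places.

Var(C) = 2.4² + 2.5² + 2·[6·(-0.40)] = 12.01 − 4.8 = 7.21.
With uncorrelated errors the cross-covariances are all true-score covariance, so they carry over unchanged; only the diagonal terms shrink to ρᵢσᵢ².
True-score variance = [2.4²·0.74 + 2.5²·0.95] − 4.8 = 10.1999 − 4.8 = 5.3999.
Reliability = 5.3999 / 7.21 = 0.749.

0.749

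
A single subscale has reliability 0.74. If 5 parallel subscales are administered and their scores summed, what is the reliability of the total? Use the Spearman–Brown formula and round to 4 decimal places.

0.9343

ρ_k = kρ / (1 + (k−1)ρ) = 5·0.74 / (1 + 4·0.74) = 3.700 / 3.960 = 0.9343.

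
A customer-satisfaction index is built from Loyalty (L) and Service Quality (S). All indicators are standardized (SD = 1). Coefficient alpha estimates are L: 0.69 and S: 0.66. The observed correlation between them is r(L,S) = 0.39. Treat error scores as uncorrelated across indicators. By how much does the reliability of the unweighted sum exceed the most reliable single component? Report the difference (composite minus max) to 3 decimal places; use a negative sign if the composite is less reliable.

Var(sum) = 2 + 0.78 = 2.78; true-score variance = 1.35 + 0.78 = 2.13; composite reliability = 0.7662.
Max component reliability = 0.6900.
Difference = 0.7662 − 0.6900 = 0.076.

0.076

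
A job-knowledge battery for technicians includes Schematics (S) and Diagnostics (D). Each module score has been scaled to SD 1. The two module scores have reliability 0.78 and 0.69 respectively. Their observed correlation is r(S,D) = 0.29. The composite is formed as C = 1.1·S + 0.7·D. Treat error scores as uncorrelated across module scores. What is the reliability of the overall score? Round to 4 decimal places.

0.8052

Var(C) = 1.1² + 0.7² + 2·[0.77·0.29] = 1.7 + 0.4466 = 2.1466.
With uncorrelated errors the cross-covariances are all true-score covariance, so they carry over unchanged; only the diagonal terms shrink to ρᵢσᵢ².
True-score variance = [1.1²·0.78 + 0.7²·0.69] + 0.4466 = 1.2819 + 0.4466 = 1.7285.
Reliability = 1.7285 / 2.1466 = 0.8052.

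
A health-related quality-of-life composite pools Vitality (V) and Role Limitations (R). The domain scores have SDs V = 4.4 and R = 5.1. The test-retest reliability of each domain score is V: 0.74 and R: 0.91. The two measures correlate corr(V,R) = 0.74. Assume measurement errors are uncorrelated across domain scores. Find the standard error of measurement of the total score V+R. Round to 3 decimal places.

2.716

Var(total) = 45.37 + 33.2112 = 78.5812.
True-score variance = 37.9955 + 33.2112 = 71.2067, so reliability = 0.9062.
Error variance = 78.5812 − 71.2067 = 7.3745; SEM = √7.3745 = 2.716.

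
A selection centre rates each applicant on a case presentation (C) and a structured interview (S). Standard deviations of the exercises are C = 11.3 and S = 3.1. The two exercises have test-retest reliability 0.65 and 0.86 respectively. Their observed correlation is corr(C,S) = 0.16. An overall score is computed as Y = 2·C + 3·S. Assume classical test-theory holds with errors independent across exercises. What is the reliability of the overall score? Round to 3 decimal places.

Var(Y) = 2²·11.3² + 3²·3.1² + 2·[6·11.3·3.1·0.16] = 597.25 + 67.2576 = 664.508.
With uncorrelated errors the cross-covariances are all true-score covariance, so they carry over unchanged; only the diagonal terms shrink to ρᵢσᵢ².
True-score variance = [2²·11.3²·0.65 + 3²·3.1²·0.86] + 67.2576 = 406.375 + 67.2576 = 473.633.
Reliability = 473.633 / 664.508 = 0.713.

0.713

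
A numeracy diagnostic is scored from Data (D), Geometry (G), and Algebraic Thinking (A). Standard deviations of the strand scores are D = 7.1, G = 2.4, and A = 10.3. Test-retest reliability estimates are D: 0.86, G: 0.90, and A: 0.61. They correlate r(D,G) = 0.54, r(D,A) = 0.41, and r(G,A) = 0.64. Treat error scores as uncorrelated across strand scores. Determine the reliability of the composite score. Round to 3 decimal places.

0.820

Var(D+G+A) = 7.1² + 2.4² + 10.3² + 2·[7.1·2.4·0.54 + 7.1·10.3·0.41 + 2.4·10.3·0.64] = 162.26 + 110.011 = 272.271.
Because errors are independent across components, Cov(Tᵢ,Tⱼ) = Cov(Xᵢ,Xⱼ); the off-diagonal part of the true-score variance is the same as above.
True-score variance = [7.1²·0.86 + 2.4²·0.90 + 10.3²·0.61] + 110.011 = 113.252 + 110.011 = 223.263.
Reliability = 223.263 / 272.271 = 0.820.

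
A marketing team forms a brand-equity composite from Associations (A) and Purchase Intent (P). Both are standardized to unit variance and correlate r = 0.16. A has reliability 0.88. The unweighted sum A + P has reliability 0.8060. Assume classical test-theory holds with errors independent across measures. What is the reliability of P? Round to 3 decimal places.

0.670

Var(A+P) = 2 + 2·0.16 = 2.320.
True-score variance = ρ_A + ρ_P + 2·0.16, so 0.8060 = (0.88 + ρ_P + 0.32) / 2.320.
ρ_P = 0.8060·2.320 − 0.88 − 0.32 = 0.670.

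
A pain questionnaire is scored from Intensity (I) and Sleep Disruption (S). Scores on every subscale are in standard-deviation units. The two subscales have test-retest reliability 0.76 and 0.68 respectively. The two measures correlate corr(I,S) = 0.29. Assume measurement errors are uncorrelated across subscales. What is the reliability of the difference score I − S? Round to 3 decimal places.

0.606

Var(I−S) = 1 + 1 − 2·0.29 = 2 − 0.58 = 1.42.
Because errors are independent across components, Cov(Tᵢ,Tⱼ) = Cov(Xᵢ,Xⱼ); the off-diagonal part of the true-score variance is the same as above.
True-score variance = [0.76 + 0.68] − 0.58 = 1.44 − 0.58 = 0.86.
Reliability = 0.86 / 1.42 = 0.606.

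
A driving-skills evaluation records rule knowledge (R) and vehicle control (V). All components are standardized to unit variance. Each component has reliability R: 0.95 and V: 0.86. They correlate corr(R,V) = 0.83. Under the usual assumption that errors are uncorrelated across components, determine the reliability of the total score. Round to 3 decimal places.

Var(R+V) = 2 + 2·[0.83] = 2 + 1.66 = 3.66.
With uncorrelated errors the cross-covariances are all true-score covariance, so they carry over unchanged; only the diagonal terms shrink to ρᵢσᵢ².
True-score variance = [0.95 + 0.86] + 1.66 = 1.81 + 1.66 = 3.47.
Reliability = 3.47 / 3.66 = 0.948.

0.948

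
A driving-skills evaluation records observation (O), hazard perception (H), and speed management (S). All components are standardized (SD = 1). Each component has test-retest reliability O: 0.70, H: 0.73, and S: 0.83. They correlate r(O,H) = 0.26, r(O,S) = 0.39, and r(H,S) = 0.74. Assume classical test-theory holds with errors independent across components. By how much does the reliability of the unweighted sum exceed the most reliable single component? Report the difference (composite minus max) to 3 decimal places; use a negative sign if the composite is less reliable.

0.042

Var(sum) = 3 + 2.78 = 5.78; true-score variance = 2.26 + 2.78 = 5.04; composite reliability = 0.8720.
Max component reliability = 0.8300.
Difference = 0.8720 − 0.8300 = 0.042.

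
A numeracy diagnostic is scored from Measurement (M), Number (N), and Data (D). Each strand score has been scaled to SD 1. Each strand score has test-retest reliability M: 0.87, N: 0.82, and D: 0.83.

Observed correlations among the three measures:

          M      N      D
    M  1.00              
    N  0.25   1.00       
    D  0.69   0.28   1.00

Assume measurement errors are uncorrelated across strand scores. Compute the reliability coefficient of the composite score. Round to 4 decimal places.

0.9118

Var(M+N+D) = 3 + 2·[0.25 + 0.69 + 0.28] = 3 + 2.44 = 5.44.
Because errors are independent across components, Cov(Tᵢ,Tⱼ) = Cov(Xᵢ,Xⱼ); the off-diagonal part of the true-score variance is the same as above.
True-score variance = [0.87 + 0.82 + 0.83] + 2.44 = 2.52 + 2.44 = 4.96.
Reliability = 4.96 / 5.44 = 0.9118.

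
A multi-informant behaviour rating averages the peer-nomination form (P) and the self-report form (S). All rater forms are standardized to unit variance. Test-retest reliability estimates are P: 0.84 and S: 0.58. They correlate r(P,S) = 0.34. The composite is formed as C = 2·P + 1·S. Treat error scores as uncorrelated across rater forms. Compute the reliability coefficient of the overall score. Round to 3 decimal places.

Var(C) = 2² + 1 + 2·[2·0.34] = 5 + 1.36 = 6.36.
With uncorrelated errors the cross-covariances are all true-score covariance, so they carry over unchanged; only the diagonal terms shrink to ρᵢσᵢ².
True-score variance = [2²·0.84 + 0.58] + 1.36 = 3.94 + 1.36 = 5.3.
Reliability = 5.3 / 6.36 = 0.833.

0.833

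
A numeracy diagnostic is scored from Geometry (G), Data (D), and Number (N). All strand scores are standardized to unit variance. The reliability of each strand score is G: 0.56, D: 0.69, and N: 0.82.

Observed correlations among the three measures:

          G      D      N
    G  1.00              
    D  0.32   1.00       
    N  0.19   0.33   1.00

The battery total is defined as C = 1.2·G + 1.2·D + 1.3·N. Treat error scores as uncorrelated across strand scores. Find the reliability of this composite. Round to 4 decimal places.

Var(C) = 1.2² + 1.2² + 1.3² + 2·[1.44·0.32 + 1.56·0.19 + 1.56·0.33] = 4.57 + 2.544 = 7.114.
Under uncorrelated errors the observed covariances equal the true-score covariances, so only the own-variance terms attenuate.
True-score variance = [1.2²·0.56 + 1.2²·0.69 + 1.3²·0.82] + 2.544 = 3.1858 + 2.544 = 5.7298.
Reliability = 5.7298 / 7.114 = 0.8054.

0.8054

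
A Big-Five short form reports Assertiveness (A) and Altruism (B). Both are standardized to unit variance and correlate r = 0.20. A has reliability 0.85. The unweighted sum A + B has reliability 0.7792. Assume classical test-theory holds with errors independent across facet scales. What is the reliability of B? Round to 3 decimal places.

Var(A+B) = 2 + 2·0.20 = 2.400.
True-score variance = ρ_A + ρ_B + 2·0.20, so 0.7792 = (0.85 + ρ_B + 0.40) / 2.400.
ρ_B = 0.7792·2.400 − 0.85 − 0.40 = 0.620.

0.620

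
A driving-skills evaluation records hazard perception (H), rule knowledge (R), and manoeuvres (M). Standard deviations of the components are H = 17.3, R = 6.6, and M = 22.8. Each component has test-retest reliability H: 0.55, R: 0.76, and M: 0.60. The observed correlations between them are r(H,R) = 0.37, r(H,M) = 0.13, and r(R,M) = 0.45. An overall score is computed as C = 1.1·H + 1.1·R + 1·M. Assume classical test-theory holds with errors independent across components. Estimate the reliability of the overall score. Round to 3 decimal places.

Var(C) = 1.1²·17.3² + 1.1²·6.6² + 22.8² + 2·[1.21·17.3·6.6·0.37 + 1.1·17.3·22.8·0.13 + 1.1·6.6·22.8·0.45] = 934.689 + 364.022 = 1298.71.
With uncorrelated errors the cross-covariances are all true-score covariance, so they carry over unchanged; only the diagonal terms shrink to ρᵢσᵢ².
True-score variance = [1.1²·17.3²·0.55 + 1.1²·6.6²·0.76 + 22.8²·0.60] + 364.022 = 551.139 + 364.022 = 915.161.
Reliability = 915.161 / 1298.71 = 0.705.

0.705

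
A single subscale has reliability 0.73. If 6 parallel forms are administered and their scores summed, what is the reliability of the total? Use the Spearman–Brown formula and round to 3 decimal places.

0.942

ρ_k = kρ / (1 + (k−1)ρ) = 6·0.73 / (1 + 5·0.73) = 4.380 / 4.650 = 0.942.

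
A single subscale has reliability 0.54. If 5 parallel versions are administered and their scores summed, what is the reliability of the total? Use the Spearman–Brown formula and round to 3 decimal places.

0.854

ρ_k = kρ / (1 + (k−1)ρ) = 5·0.54 / (1 + 4·0.54) = 2.700 / 3.160 = 0.854.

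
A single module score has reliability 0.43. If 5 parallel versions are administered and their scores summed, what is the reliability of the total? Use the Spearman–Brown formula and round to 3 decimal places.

0.790

ρ_k = kρ / (1 + (k−1)ρ) = 5·0.43 / (1 + 4·0.43) = 2.150 / 2.720 = 0.790.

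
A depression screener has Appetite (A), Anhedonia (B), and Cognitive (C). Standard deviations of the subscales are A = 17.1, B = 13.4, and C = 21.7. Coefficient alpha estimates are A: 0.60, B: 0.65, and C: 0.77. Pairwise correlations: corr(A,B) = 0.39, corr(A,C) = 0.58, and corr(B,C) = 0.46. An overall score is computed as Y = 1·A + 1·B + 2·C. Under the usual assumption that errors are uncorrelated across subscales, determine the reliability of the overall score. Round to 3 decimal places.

0.844

Var(Y) = 17.1² + 13.4² + 2²·21.7² + 2·[17.1·13.4·0.39 + 2·17.1·21.7·0.58 + 2·13.4·21.7·0.46] = 2355.53 + 1574.65 = 3930.18.
With uncorrelated errors the cross-covariances are all true-score covariance, so they carry over unchanged; only the diagonal terms shrink to ρᵢσᵢ².
True-score variance = [17.1²·0.60 + 13.4²·0.65 + 2²·21.7²·0.77] + 1574.65 = 1742.5 + 1574.65 = 3317.15.
Reliability = 3317.15 / 3930.18 = 0.844.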